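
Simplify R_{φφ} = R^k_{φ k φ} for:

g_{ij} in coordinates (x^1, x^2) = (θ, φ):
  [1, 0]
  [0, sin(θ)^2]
Non-zero Christoffel symbols (Γ^k_{ij} = Γ^k_{ji}):
Γ^θ_{φ φ} = -sin(2*θ)/2
Γ^φ_{θ φ} = 1/tan(θ)
R^θ_{φ θ φ} = ∂_θ Γ^θ_{φ φ} - ∂_φ Γ^θ_{φ θ} + Γ^θ_{θ m} Γ^m_{φ φ} - Γ^θ_{φ m} Γ^m_{φ θ}
  = (-cos(2*θ)) - (0) + (0) - (-cos(θ)^2) = sin(θ)^2
R^φ_{φ φ φ} = 0 (a repeated index in an antisymmetric pair)
R_{φφ} = R^θ_{φ θ φ} + R^φ_{φ φ φ} = (sin(θ)^2) + (0) = sin(θ)^2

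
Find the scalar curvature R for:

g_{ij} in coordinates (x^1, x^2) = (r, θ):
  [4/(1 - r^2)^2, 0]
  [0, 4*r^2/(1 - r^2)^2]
Non-zero Christoffel symbols (Γ^k_{ij} = Γ^k_{ji}):
Γ^r_{r r} = 2*r/(1 - r^2)
Γ^r_{θ θ} = (r^3 + r)/(r^2 - 1)
Γ^θ_{r θ} = (-r^2 - 1)/(r^3 - r)
Ricci tensor (R_{ij} = R^k_{ikj}): R_{rr} = -4/(r^2 - 1)^2, R_{rθ} = 0, R_{θθ} = -4*r^2/(r^2 - 1)^2
Inverse metric: g^{rr} = (1 - r^2)^2/4, g^{θθ} = (1 - r^2)^2/(4*r^2)
R = g^{ij} R_{ij} = ((1 - r^2)^2/4)(-4/(r^2 - 1)^2) + ((1 - r^2)^2/(4*r^2))(-4*r^2/(r^2 - 1)^2) = -2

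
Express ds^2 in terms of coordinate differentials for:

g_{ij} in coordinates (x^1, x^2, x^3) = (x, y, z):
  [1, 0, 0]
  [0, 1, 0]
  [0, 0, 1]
ds^2 = g_{ij} dx^i dx^j; only the non-zero components contribute.
ds^2 = dx^2 + dy^2 + dz^2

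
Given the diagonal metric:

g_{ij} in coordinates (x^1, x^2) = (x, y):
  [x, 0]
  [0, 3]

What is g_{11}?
With x^1 = x, x^2 = y, g_{11} = g_{xx} is the row-1, column-1 entry of the matrix.
g_{11} = x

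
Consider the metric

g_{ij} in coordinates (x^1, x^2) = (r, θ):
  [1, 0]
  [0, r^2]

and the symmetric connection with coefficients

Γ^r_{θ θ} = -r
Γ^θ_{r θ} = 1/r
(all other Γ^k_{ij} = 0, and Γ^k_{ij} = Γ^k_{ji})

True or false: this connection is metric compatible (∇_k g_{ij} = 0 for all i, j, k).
Using ∇_k g_{ij} = ∂_k g_{ij} - Γ^m_{ki} g_{mj} - Γ^m_{kj} g_{im}:
e.g. ∇_r g_{θθ} = (2*r) - (r) - (r) = 0
Every component ∇_k g_{ij} vanishes: the connection is metric compatible.
True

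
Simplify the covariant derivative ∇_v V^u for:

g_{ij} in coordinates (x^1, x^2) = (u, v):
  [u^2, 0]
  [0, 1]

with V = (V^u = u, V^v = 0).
Non-zero Christoffel symbols:
Γ^u_{u u} = 1/u
∇_v V^u = ∂_v V^u + Γ^u_{v j} V^j
  = (0) + (0)(u) + (0)(0)
  = 0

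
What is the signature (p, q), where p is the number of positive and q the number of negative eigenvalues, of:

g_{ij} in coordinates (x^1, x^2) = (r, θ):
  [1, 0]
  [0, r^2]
The metric is diagonal, so its eigenvalues are the diagonal entries: 1, r^2 (at a generic point, where coordinate-dependent entries are positive).
2 positive, 0 negative.
(2, 0) - Riemannian (positive definite)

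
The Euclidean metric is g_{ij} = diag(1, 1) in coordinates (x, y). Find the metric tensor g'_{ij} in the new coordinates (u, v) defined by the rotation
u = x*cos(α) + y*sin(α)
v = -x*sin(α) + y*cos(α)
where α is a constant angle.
Invert the transformation: x = u*cos(α) - v*sin(α), y = u*sin(α) + v*cos(α)
g'_{ij} = (∂x^k/∂x'^i)(∂x^l/∂x'^j) g_{kl}; with g_{kl} = δ_{kl} this is Σ_k (∂x^k/∂x'^i)(∂x^k/∂x'^j).
Jacobian: ∂x/∂u = cos(α), ∂x/∂v = -sin(α), ∂y/∂u = sin(α), ∂y/∂v = cos(α)
g'_{uu} = (cos(α))(cos(α)) + (sin(α))(sin(α)) = 1
g'_{uv} = (cos(α))(-sin(α)) + (sin(α))(cos(α)) = 0
g'_{vv} = (-sin(α))(-sin(α)) + (cos(α))(cos(α)) = 1
g'_{ij} = diag(1, 1)
The Euclidean metric is invariant under rotations.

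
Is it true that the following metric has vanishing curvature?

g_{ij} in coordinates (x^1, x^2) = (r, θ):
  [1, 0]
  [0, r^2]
Non-zero Christoffel symbols:
Γ^r_{θ θ} = -r
Γ^θ_{r θ} = 1/r
Ricci tensor: R_{rr} = 0, R_{rθ} = 0, R_{θθ} = 0
All R_{ij} vanish; in 2 dimensions the Riemann tensor is fully determined by the Ricci tensor, so R^i_{jkl} = 0: the metric is flat (curvilinear coordinates on flat space).
Yes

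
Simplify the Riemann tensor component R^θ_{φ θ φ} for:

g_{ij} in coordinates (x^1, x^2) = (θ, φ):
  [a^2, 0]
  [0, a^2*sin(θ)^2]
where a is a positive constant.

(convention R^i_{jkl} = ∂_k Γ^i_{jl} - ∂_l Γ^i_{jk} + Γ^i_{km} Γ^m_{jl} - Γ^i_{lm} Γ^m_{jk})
Non-zero Christoffel symbols (Γ^k_{ij} = Γ^k_{ji}):
Γ^θ_{φ φ} = -sin(2*θ)/2
Γ^φ_{θ φ} = 1/tan(θ)
R^θ_{φ θ φ} = ∂_θ Γ^θ_{φ φ} - ∂_φ Γ^θ_{φ θ} + Γ^θ_{θ m} Γ^m_{φ φ} - Γ^θ_{φ m} Γ^m_{φ θ}
  = (-cos(2*θ)) - (0) + (0) - (-cos(θ)^2) = sin(θ)^2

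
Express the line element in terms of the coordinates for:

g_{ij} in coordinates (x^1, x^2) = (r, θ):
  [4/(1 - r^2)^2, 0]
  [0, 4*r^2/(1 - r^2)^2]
ds^2 = g_{ij} dx^i dx^j; only the non-zero components contribute.
ds^2 = (4/(1 - r^2)^2) dr^2 + (4*r^2/(1 - r^2)^2) dθ^2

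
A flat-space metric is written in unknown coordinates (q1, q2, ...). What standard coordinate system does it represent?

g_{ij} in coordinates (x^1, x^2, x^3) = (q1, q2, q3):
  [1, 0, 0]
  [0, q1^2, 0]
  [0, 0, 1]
The line element ds^2 = dq1^2 + q1^2 dq2^2 + dq3^2 is dr^2 + r^2 dθ^2 + dz^2 with q1 = r, q2 = θ, q3 = z.
cylindrical coordinates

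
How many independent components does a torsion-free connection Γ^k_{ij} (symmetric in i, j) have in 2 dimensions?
Γ^k_{ij} has n choices for the upper index and n(n+1)/2 independent symmetric lower index pairs.
Total = 2 × 2×3/2 = 2 × 3 = 6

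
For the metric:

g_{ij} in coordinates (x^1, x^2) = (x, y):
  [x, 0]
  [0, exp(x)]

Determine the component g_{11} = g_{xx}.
With x^1 = x, x^2 = y, g_{11} = g_{xx} is the row-1, column-1 entry of the matrix.
g_{11} = x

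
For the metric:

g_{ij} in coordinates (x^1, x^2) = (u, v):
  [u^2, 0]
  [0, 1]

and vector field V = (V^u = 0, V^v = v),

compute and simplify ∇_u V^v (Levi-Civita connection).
Non-zero Christoffel symbols:
Γ^u_{u u} = 1/u
∇_u V^v = ∂_u V^v + Γ^v_{u j} V^j
  = (0) + (0)(0) + (0)(v)
  = 0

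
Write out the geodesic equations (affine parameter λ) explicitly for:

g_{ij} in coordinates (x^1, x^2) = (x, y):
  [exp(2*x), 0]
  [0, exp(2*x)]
Geodesic equation: d^2x^k/dλ^2 + Γ^k_{ij} (dx^i/dλ)(dx^j/dλ) = 0.
Non-zero Christoffel symbols:
Γ^x_{x x} = 1
Γ^x_{y y} = -1
Γ^y_{x y} = 1
Substituting (the symmetric pair Γ^k_{ij}, Γ^k_{ji} combines into a factor 2):
d^2x/dλ^2 + (dx/dλ)^2 - (dy/dλ)^2 = 0
d^2y/dλ^2 + 2 (dx/dλ)(dy/dλ) = 0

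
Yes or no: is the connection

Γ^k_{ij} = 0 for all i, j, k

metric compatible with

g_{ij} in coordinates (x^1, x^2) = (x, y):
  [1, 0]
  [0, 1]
Using ∇_k g_{ij} = ∂_k g_{ij} - Γ^m_{ki} g_{mj} - Γ^m_{kj} g_{im}:
e.g. ∇_x g_{yy} = (0) - (0) - (0) = 0
Every component ∇_k g_{ij} vanishes: the connection is metric compatible.
Yes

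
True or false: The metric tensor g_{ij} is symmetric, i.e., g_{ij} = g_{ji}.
By definition the metric is a symmetric bilinear form, g_{ij} = g_{ji}.
True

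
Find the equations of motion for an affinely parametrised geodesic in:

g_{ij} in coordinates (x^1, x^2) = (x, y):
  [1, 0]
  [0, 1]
Geodesic equation: d^2x^k/dλ^2 + Γ^k_{ij} (dx^i/dλ)(dx^j/dλ) = 0.
All Christoffel symbols vanish, so the geodesics are straight lines:
d^2x/dλ^2 = 0
d^2y/dλ^2 = 0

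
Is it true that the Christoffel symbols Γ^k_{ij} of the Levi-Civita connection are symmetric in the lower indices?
The Levi-Civita connection is torsion-free, which is exactly Γ^k_{ij} = Γ^k_{ji}.
Yes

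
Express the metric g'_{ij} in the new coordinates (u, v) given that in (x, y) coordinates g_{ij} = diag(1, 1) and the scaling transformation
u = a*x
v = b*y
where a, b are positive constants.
Invert the transformation: x = u/a, y = v/b
g'_{ij} = (∂x^k/∂x'^i)(∂x^l/∂x'^j) g_{kl}; with g_{kl} = δ_{kl} this is Σ_k (∂x^k/∂x'^i)(∂x^k/∂x'^j).
Jacobian: ∂x/∂u = 1/a, ∂x/∂v = 0, ∂y/∂u = 0, ∂y/∂v = 1/b
g'_{uu} = (1/a)(1/a) + (0)(0) = 1/a^2
g'_{uv} = (1/a)(0) + (0)(1/b) = 0
g'_{vv} = (0)(0) + (1/b)(1/b) = 1/b^2
g'_{ij} = diag(1/a^2, 1/b^2)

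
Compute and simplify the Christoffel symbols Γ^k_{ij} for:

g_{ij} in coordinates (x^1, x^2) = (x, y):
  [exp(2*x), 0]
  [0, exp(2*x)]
Using Γ^k_{ij} = (1/2) g^{km} (∂_i g_{mj} + ∂_j g_{mi} - ∂_m g_{ij}); the metric is diagonal, so only the m = k term contributes.
Non-zero symbols (using the symmetry Γ^k_{ij} = Γ^k_{ji}):
Γ^x_{x x} = (1/2) g^{xx} (∂_x g_{xx} + ∂_x g_{xx} - ∂_x g_{xx}) = (1/2)(exp(-2*x))((2*exp(2*x)) + (2*exp(2*x)) - (2*exp(2*x))) = 1
Γ^x_{y y} = (1/2) g^{xx} (∂_y g_{xy} + ∂_y g_{xy} - ∂_x g_{yy}) = (1/2)(exp(-2*x))((0) + (0) - (2*exp(2*x))) = -1
Γ^y_{x y} = (1/2) g^{yy} (∂_x g_{yy} + ∂_y g_{yx} - ∂_y g_{xy}) = (1/2)(exp(-2*x))((2*exp(2*x)) + (0) - (0)) = 1
All other Christoffel symbols are zero.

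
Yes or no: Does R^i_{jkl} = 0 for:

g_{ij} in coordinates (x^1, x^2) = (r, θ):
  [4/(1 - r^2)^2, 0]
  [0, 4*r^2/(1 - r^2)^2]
Non-zero Christoffel symbols:
Γ^r_{r r} = 2*r/(1 - r^2)
Γ^r_{θ θ} = (r^3 + r)/(r^2 - 1)
Γ^θ_{r θ} = (-r^2 - 1)/(r^3 - r)
Ricci tensor: R_{rr} = -4/(r^2 - 1)^2, R_{rθ} = 0, R_{θθ} = -4*r^2/(r^2 - 1)^2
The Ricci tensor is non-zero, so the Riemann tensor is non-zero: not flat.
No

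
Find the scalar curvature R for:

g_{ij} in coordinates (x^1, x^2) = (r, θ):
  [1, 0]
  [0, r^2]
Non-zero Christoffel symbols (Γ^k_{ij} = Γ^k_{ji}):
Γ^r_{θ θ} = -r
Γ^θ_{r θ} = 1/r
Ricci tensor (R_{ij} = R^k_{ikj}): R_{rr} = 0, R_{rθ} = 0, R_{θθ} = 0
Inverse metric: g^{rr} = 1, g^{θθ} = 1/r^2
R = g^{ij} R_{ij} = (1)(0) + (1/r^2)(0) = 0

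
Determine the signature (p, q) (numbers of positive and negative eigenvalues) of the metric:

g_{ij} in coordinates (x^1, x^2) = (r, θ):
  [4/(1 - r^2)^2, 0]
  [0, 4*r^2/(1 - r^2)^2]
The metric is diagonal, so its eigenvalues are the diagonal entries: 4/(1 - r^2)^2, 4*r^2/(1 - r^2)^2 (at a generic point, where coordinate-dependent entries are positive).
2 positive, 0 negative.
(2, 0) - Riemannian (positive definite)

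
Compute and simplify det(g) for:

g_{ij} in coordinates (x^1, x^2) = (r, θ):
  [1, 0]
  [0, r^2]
For a 2×2 metric: det(g) = g_{11}·g_{22} - g_{12}·g_{21}
= (1)·(r^2) - (0)·(0)
= r^2 - 0
det(g) = r^2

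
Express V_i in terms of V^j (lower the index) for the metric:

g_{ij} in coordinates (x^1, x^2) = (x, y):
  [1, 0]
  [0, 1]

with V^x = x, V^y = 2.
V_i = g_{ij} V^j:
V_x = (1)(x) + (0)(2) = x
V_y = (0)(x) + (1)(2) = 2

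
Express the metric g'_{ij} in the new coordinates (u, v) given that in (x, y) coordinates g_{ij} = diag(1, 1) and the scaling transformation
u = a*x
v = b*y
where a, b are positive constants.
Invert the transformation: x = u/a, y = v/b
g'_{ij} = (∂x^k/∂x'^i)(∂x^l/∂x'^j) g_{kl}; with g_{kl} = δ_{kl} this is Σ_k (∂x^k/∂x'^i)(∂x^k/∂x'^j).
Jacobian: ∂x/∂u = 1/a, ∂x/∂v = 0, ∂y/∂u = 0, ∂y/∂v = 1/b
g'_{uu} = (1/a)(1/a) + (0)(0) = 1/a^2
g'_{uv} = (1/a)(0) + (0)(1/b) = 0
g'_{vv} = (0)(0) + (1/b)(1/b) = 1/b^2
g'_{ij} = diag(1/a^2, 1/b^2)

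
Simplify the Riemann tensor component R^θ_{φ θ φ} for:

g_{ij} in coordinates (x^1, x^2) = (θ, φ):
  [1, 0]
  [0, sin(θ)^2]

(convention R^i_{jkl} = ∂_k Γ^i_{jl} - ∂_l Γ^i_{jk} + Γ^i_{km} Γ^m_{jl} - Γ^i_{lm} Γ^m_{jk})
Non-zero Christoffel symbols (Γ^k_{ij} = Γ^k_{ji}):
Γ^θ_{φ φ} = -sin(2*θ)/2
Γ^φ_{θ φ} = 1/tan(θ)
R^θ_{φ θ φ} = ∂_θ Γ^θ_{φ φ} - ∂_φ Γ^θ_{φ θ} + Γ^θ_{θ m} Γ^m_{φ φ} - Γ^θ_{φ m} Γ^m_{φ θ}
  = (-cos(2*θ)) - (0) + (0) - (-cos(θ)^2) = sin(θ)^2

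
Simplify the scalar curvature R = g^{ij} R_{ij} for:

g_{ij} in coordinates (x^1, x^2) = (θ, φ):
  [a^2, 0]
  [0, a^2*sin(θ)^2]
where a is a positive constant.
Non-zero Christoffel symbols (Γ^k_{ij} = Γ^k_{ji}):
Γ^θ_{φ φ} = -sin(2*θ)/2
Γ^φ_{θ φ} = 1/tan(θ)
Ricci tensor (R_{ij} = R^k_{ikj}): R_{θθ} = 1, R_{θφ} = 0, R_{φφ} = sin(θ)^2
Inverse metric: g^{θθ} = 1/a^2, g^{φφ} = 1/(a^2*sin(θ)^2)
R = g^{ij} R_{ij} = (1/a^2)(1) + (1/(a^2*sin(θ)^2))(sin(θ)^2) = 2/a^2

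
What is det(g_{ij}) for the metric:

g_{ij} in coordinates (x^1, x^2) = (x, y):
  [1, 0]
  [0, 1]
For a 2×2 metric: det(g) = g_{11}·g_{22} - g_{12}·g_{21}
= (1)·(1) - (0)·(0)
= 1 - 0
det(g) = 1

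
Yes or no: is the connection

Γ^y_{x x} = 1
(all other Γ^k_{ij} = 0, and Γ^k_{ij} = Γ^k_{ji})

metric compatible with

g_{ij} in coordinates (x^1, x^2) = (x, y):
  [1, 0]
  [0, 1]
Using ∇_k g_{ij} = ∂_k g_{ij} - Γ^m_{ki} g_{mj} - Γ^m_{kj} g_{im}:
∇_x g_{xy} = (0) - (1) - (0) = -1 ≠ 0
So the connection is not metric compatible (it is not the Levi-Civita connection).
No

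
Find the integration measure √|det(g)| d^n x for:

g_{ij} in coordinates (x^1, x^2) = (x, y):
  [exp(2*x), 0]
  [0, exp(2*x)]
det(g) = exp(4*x)
√|det(g)| = exp(2*x)
Volume element: dV = exp(2*x) dx dy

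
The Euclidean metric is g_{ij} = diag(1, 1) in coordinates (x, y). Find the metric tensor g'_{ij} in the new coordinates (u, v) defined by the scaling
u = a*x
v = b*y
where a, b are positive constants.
Invert the transformation: x = u/a, y = v/b
g'_{ij} = (∂x^k/∂x'^i)(∂x^l/∂x'^j) g_{kl}; with g_{kl} = δ_{kl} this is Σ_k (∂x^k/∂x'^i)(∂x^k/∂x'^j).
Jacobian: ∂x/∂u = 1/a, ∂x/∂v = 0, ∂y/∂u = 0, ∂y/∂v = 1/b
g'_{uu} = (1/a)(1/a) + (0)(0) = 1/a^2
g'_{uv} = (1/a)(0) + (0)(1/b) = 0
g'_{vv} = (0)(0) + (1/b)(1/b) = 1/b^2
g'_{ij} = diag(1/a^2, 1/b^2)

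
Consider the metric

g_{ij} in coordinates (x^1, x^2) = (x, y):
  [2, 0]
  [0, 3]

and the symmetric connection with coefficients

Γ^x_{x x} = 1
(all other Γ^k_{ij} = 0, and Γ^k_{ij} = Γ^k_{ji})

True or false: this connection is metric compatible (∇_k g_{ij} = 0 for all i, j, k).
Using ∇_k g_{ij} = ∂_k g_{ij} - Γ^m_{ki} g_{mj} - Γ^m_{kj} g_{im}:
∇_x g_{xx} = (0) - (2) - (2) = -4 ≠ 0
So the connection is not metric compatible (it is not the Levi-Civita connection).
False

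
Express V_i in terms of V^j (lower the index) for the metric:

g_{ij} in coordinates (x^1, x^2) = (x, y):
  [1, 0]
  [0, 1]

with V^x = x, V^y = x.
V_i = g_{ij} V^j:
V_x = (1)(x) + (0)(x) = x
V_y = (0)(x) + (1)(x) = x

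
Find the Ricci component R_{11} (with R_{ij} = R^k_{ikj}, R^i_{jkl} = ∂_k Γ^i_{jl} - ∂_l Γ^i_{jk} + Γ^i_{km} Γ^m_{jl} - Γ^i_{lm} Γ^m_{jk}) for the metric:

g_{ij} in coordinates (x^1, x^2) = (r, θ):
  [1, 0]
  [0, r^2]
Non-zero Christoffel symbols (Γ^k_{ij} = Γ^k_{ji}):
Γ^r_{θ θ} = -r
Γ^θ_{r θ} = 1/r
R^r_{r r r} = 0 (a repeated index in an antisymmetric pair)
R^θ_{r θ r} = ∂_θ Γ^θ_{r r} - ∂_r Γ^θ_{r θ} + Γ^θ_{θ m} Γ^m_{r r} - Γ^θ_{r m} Γ^m_{r θ}
  = (0) - (-1/r^2) + (0) - (1/r^2) = 0
R_{rr} = R^r_{r r r} + R^θ_{r θ r} = (0) + (0) = 0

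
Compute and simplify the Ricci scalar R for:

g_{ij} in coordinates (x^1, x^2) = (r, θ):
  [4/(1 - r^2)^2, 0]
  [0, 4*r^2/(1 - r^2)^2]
Non-zero Christoffel symbols (Γ^k_{ij} = Γ^k_{ji}):
Γ^r_{r r} = 2*r/(1 - r^2)
Γ^r_{θ θ} = (r^3 + r)/(r^2 - 1)
Γ^θ_{r θ} = (-r^2 - 1)/(r^3 - r)
Ricci tensor (R_{ij} = R^k_{ikj}): R_{rr} = -4/(r^2 - 1)^2, R_{rθ} = 0, R_{θθ} = -4*r^2/(r^2 - 1)^2
Inverse metric: g^{rr} = (1 - r^2)^2/4, g^{θθ} = (1 - r^2)^2/(4*r^2)
R = g^{ij} R_{ij} = ((1 - r^2)^2/4)(-4/(r^2 - 1)^2) + ((1 - r^2)^2/(4*r^2))(-4*r^2/(r^2 - 1)^2) = -2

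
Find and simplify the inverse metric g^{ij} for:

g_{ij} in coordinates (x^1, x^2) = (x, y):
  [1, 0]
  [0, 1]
The metric is diagonal, so g^{ij} is diagonal with entries 1/g_{ii}: diag(1, 1).
g^{ij}:
  [1, 0]
  [0, 1]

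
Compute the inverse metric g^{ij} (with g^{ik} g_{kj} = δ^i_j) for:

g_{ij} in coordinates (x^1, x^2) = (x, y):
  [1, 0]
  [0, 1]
The metric is diagonal, so g^{ij} is diagonal with entries 1/g_{ii}: diag(1, 1).
g^{ij}:
  [1, 0]
  [0, 1]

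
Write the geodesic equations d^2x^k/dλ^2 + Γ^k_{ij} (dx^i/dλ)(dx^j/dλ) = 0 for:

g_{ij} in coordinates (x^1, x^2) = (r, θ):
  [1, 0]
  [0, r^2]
Geodesic equation: d^2x^k/dλ^2 + Γ^k_{ij} (dx^i/dλ)(dx^j/dλ) = 0.
Non-zero Christoffel symbols:
Γ^r_{θ θ} = -r
Γ^θ_{r θ} = 1/r
Substituting (the symmetric pair Γ^k_{ij}, Γ^k_{ji} combines into a factor 2):
d^2r/dλ^2 - r (dθ/dλ)^2 = 0
d^2θ/dλ^2 + (2/r) (dr/dλ)(dθ/dλ) = 0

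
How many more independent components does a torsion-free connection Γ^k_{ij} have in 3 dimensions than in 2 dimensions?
Independent components in n dimensions: n × n(n+1)/2 = n^2(n+1)/2.
3D: 3 × 6 = 18
2D: 2 × 3 = 6
Difference = 18 - 6 = 12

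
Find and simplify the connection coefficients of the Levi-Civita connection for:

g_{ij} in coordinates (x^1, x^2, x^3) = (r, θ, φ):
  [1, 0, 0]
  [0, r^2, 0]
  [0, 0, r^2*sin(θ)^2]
Using Γ^k_{ij} = (1/2) g^{km} (∂_i g_{mj} + ∂_j g_{mi} - ∂_m g_{ij}); the metric is diagonal, so only the m = k term contributes.
Non-zero symbols (using the symmetry Γ^k_{ij} = Γ^k_{ji}):
Γ^r_{θ θ} = (1/2) g^{rr} (∂_θ g_{rθ} + ∂_θ g_{rθ} - ∂_r g_{θθ}) = (1/2)(1)((0) + (0) - (2*r)) = -r
Γ^r_{φ φ} = (1/2) g^{rr} (∂_φ g_{rφ} + ∂_φ g_{rφ} - ∂_r g_{φφ}) = (1/2)(1)((0) + (0) - (2*r*sin(θ)^2)) = -r*sin(θ)^2
Γ^θ_{r θ} = (1/2) g^{θθ} (∂_r g_{θθ} + ∂_θ g_{θr} - ∂_θ g_{rθ}) = (1/2)(1/r^2)((2*r) + (0) - (0)) = 1/r
Γ^θ_{φ φ} = (1/2) g^{θθ} (∂_φ g_{θφ} + ∂_φ g_{θφ} - ∂_θ g_{φφ}) = (1/2)(1/r^2)((0) + (0) - (r^2*sin(2*θ))) = -sin(2*θ)/2
Γ^φ_{r φ} = (1/2) g^{φφ} (∂_r g_{φφ} + ∂_φ g_{φr} - ∂_φ g_{rφ}) = (1/2)(1/(r^2*sin(θ)^2))((2*r*sin(θ)^2) + (0) - (0)) = 1/r
Γ^φ_{θ φ} = (1/2) g^{φφ} (∂_θ g_{φφ} + ∂_φ g_{φθ} - ∂_φ g_{θφ}) = (1/2)(1/(r^2*sin(θ)^2))((r^2*sin(2*θ)) + (0) - (0)) = 1/tan(θ)
All other Christoffel symbols are zero.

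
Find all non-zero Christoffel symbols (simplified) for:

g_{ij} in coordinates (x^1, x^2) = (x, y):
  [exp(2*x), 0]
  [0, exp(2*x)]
Using Γ^k_{ij} = (1/2) g^{km} (∂_i g_{mj} + ∂_j g_{mi} - ∂_m g_{ij}); the metric is diagonal, so only the m = k term contributes.
Non-zero symbols (using the symmetry Γ^k_{ij} = Γ^k_{ji}):
Γ^x_{x x} = (1/2) g^{xx} (∂_x g_{xx} + ∂_x g_{xx} - ∂_x g_{xx}) = (1/2)(exp(-2*x))((2*exp(2*x)) + (2*exp(2*x)) - (2*exp(2*x))) = 1
Γ^x_{y y} = (1/2) g^{xx} (∂_y g_{xy} + ∂_y g_{xy} - ∂_x g_{yy}) = (1/2)(exp(-2*x))((0) + (0) - (2*exp(2*x))) = -1
Γ^y_{x y} = (1/2) g^{yy} (∂_x g_{yy} + ∂_y g_{yx} - ∂_y g_{xy}) = (1/2)(exp(-2*x))((2*exp(2*x)) + (0) - (0)) = 1
All other Christoffel symbols are zero.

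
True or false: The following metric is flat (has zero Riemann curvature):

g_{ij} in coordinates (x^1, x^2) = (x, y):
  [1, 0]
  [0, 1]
All metric components are constant, so every Christoffel symbol vanishes and R^i_{jkl} = 0.
True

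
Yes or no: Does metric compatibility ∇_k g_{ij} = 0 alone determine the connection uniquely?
One also needs vanishing torsion; metric compatibility plus torsion-freeness singles out the Levi-Civita connection.
No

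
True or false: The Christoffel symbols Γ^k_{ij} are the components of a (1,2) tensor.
Under a change of coordinates Γ picks up an inhomogeneous term ∂²x/∂x'∂x'; e.g. Γ = 0 in Cartesian coordinates but Γ^r_{θθ} = -r in polar coordinates on the same flat plane.
False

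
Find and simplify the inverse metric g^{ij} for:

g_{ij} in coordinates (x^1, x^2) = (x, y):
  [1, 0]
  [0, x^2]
The metric is diagonal, so g^{ij} is diagonal with entries 1/g_{ii}: diag(1, 1/(x^2)).
g^{ij}:
  [1, 0]
  [0, 1/x^2]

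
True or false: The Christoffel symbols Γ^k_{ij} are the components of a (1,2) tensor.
Under a change of coordinates Γ picks up an inhomogeneous term ∂²x/∂x'∂x'; e.g. Γ = 0 in Cartesian coordinates but Γ^r_{θθ} = -r in polar coordinates on the same flat plane.
False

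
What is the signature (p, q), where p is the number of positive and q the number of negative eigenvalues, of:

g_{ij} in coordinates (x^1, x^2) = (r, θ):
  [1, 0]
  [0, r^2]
The metric is diagonal, so its eigenvalues are the diagonal entries: 1, r^2 (at a generic point, where coordinate-dependent entries are positive).
2 positive, 0 negative.
(2, 0) - Riemannian (positive definite)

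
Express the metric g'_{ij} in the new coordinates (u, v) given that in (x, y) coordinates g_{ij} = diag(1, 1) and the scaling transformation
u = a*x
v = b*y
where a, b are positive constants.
Invert the transformation: x = u/a, y = v/b
g'_{ij} = (∂x^k/∂x'^i)(∂x^l/∂x'^j) g_{kl}; with g_{kl} = δ_{kl} this is Σ_k (∂x^k/∂x'^i)(∂x^k/∂x'^j).
Jacobian: ∂x/∂u = 1/a, ∂x/∂v = 0, ∂y/∂u = 0, ∂y/∂v = 1/b
g'_{uu} = (1/a)(1/a) + (0)(0) = 1/a^2
g'_{uv} = (1/a)(0) + (0)(1/b) = 0
g'_{vv} = (0)(0) + (1/b)(1/b) = 1/b^2
g'_{ij} = diag(1/a^2, 1/b^2)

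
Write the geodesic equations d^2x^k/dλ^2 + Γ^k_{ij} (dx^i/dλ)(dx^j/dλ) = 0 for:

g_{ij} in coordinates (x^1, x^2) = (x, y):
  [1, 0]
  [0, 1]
Geodesic equation: d^2x^k/dλ^2 + Γ^k_{ij} (dx^i/dλ)(dx^j/dλ) = 0.
All Christoffel symbols vanish, so the geodesics are straight lines:
d^2x/dλ^2 = 0
d^2y/dλ^2 = 0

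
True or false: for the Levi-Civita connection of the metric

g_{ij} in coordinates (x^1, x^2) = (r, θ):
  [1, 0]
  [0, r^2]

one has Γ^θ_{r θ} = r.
Γ^θ_{r θ} = (1/2) g^{θθ} (∂_r g_{θθ} + ∂_θ g_{θr} - ∂_θ g_{rθ}) = (1/2)(1/r^2)((2*r) + (0) - (0)) = 1/r
This differs from the proposed value r.
False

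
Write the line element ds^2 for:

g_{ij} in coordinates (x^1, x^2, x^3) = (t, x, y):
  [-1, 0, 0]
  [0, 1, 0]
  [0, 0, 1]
ds^2 = g_{ij} dx^i dx^j; only the non-zero components contribute.
ds^2 = -dt^2 + dx^2 + dy^2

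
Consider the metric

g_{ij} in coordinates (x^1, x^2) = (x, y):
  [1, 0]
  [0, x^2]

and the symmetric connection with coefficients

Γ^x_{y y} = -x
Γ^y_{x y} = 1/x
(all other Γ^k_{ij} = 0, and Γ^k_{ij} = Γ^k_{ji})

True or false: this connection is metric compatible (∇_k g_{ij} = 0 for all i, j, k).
Using ∇_k g_{ij} = ∂_k g_{ij} - Γ^m_{ki} g_{mj} - Γ^m_{kj} g_{im}:
e.g. ∇_x g_{yy} = (2*x) - (x) - (x) = 0
Every component ∇_k g_{ij} vanishes: the connection is metric compatible.
True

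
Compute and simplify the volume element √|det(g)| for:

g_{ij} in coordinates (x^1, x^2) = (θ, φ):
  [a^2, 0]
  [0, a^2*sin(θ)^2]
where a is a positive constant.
det(g) = a^4*sin(θ)^2
√|det(g)| = a^2*sin(θ) (taking 0 < θ < π so that |sin(θ)| = sin(θ))
Volume element: dV = a^2*sin(θ) dθ dφ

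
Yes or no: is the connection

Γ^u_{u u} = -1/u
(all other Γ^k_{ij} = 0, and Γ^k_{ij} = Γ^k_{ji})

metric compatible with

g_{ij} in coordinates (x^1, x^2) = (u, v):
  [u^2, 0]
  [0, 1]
Using ∇_k g_{ij} = ∂_k g_{ij} - Γ^m_{ki} g_{mj} - Γ^m_{kj} g_{im}:
∇_u g_{uu} = (2*u) - (-u) - (-u) = 4*u ≠ 0
So the connection is not metric compatible (it is not the Levi-Civita connection).
No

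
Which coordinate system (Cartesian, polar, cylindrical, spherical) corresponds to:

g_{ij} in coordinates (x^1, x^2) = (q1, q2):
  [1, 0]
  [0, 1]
All components are constant and the metric is the identity, i.e. orthonormal rectilinear coordinates.
Cartesian (2D) coordinates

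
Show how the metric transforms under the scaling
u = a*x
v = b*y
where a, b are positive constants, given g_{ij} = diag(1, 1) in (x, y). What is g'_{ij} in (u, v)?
Invert the transformation: x = u/a, y = v/b
g'_{ij} = (∂x^k/∂x'^i)(∂x^l/∂x'^j) g_{kl}; with g_{kl} = δ_{kl} this is Σ_k (∂x^k/∂x'^i)(∂x^k/∂x'^j).
Jacobian: ∂x/∂u = 1/a, ∂x/∂v = 0, ∂y/∂u = 0, ∂y/∂v = 1/b
g'_{uu} = (1/a)(1/a) + (0)(0) = 1/a^2
g'_{uv} = (1/a)(0) + (0)(1/b) = 0
g'_{vv} = (0)(0) + (1/b)(1/b) = 1/b^2
g'_{ij} = diag(1/a^2, 1/b^2)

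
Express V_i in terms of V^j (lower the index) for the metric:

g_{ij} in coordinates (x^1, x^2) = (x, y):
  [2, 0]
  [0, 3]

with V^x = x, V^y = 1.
V_i = g_{ij} V^j:
V_x = (2)(x) + (0)(1) = 2*x
V_y = (0)(x) + (3)(1) = 3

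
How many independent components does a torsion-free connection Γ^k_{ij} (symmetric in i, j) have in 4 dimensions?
Γ^k_{ij} has n choices for the upper index and n(n+1)/2 independent symmetric lower index pairs.
Total = 4 × 4×5/2 = 4 × 10 = 40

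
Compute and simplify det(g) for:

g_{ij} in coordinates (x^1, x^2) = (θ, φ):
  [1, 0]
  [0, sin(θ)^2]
For a 2×2 metric: det(g) = g_{11}·g_{22} - g_{12}·g_{21}
= (1)·(sin(θ)^2) - (0)·(0)
= sin(θ)^2 - 0
det(g) = sin(θ)^2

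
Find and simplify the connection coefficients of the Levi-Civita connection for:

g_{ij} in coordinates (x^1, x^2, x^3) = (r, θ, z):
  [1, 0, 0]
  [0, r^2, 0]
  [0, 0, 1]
Using Γ^k_{ij} = (1/2) g^{km} (∂_i g_{mj} + ∂_j g_{mi} - ∂_m g_{ij}); the metric is diagonal, so only the m = k term contributes.
Non-zero symbols (using the symmetry Γ^k_{ij} = Γ^k_{ji}):
Γ^r_{θ θ} = (1/2) g^{rr} (∂_θ g_{rθ} + ∂_θ g_{rθ} - ∂_r g_{θθ}) = (1/2)(1)((0) + (0) - (2*r)) = -r
Γ^θ_{r θ} = (1/2) g^{θθ} (∂_r g_{θθ} + ∂_θ g_{θr} - ∂_θ g_{rθ}) = (1/2)(1/r^2)((2*r) + (0) - (0)) = 1/r
All other Christoffel symbols are zero.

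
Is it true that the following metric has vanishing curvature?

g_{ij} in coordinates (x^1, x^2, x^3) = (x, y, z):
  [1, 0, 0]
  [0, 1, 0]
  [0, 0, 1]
All metric components are constant, so every Christoffel symbol vanishes and R^i_{jkl} = 0.
Yes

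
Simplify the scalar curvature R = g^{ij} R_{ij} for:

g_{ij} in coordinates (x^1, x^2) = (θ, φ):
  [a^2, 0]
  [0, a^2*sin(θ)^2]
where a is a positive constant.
Non-zero Christoffel symbols (Γ^k_{ij} = Γ^k_{ji}):
Γ^θ_{φ φ} = -sin(2*θ)/2
Γ^φ_{θ φ} = 1/tan(θ)
Ricci tensor (R_{ij} = R^k_{ikj}): R_{θθ} = 1, R_{θφ} = 0, R_{φφ} = sin(θ)^2
Inverse metric: g^{θθ} = 1/a^2, g^{φφ} = 1/(a^2*sin(θ)^2)
R = g^{ij} R_{ij} = (1/a^2)(1) + (1/(a^2*sin(θ)^2))(sin(θ)^2) = 2/a^2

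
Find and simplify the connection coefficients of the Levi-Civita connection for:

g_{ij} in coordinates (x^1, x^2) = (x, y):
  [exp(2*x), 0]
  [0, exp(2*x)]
Using Γ^k_{ij} = (1/2) g^{km} (∂_i g_{mj} + ∂_j g_{mi} - ∂_m g_{ij}); the metric is diagonal, so only the m = k term contributes.
Non-zero symbols (using the symmetry Γ^k_{ij} = Γ^k_{ji}):
Γ^x_{x x} = (1/2) g^{xx} (∂_x g_{xx} + ∂_x g_{xx} - ∂_x g_{xx}) = (1/2)(exp(-2*x))((2*exp(2*x)) + (2*exp(2*x)) - (2*exp(2*x))) = 1
Γ^x_{y y} = (1/2) g^{xx} (∂_y g_{xy} + ∂_y g_{xy} - ∂_x g_{yy}) = (1/2)(exp(-2*x))((0) + (0) - (2*exp(2*x))) = -1
Γ^y_{x y} = (1/2) g^{yy} (∂_x g_{yy} + ∂_y g_{yx} - ∂_y g_{xy}) = (1/2)(exp(-2*x))((2*exp(2*x)) + (0) - (0)) = 1
All other Christoffel symbols are zero.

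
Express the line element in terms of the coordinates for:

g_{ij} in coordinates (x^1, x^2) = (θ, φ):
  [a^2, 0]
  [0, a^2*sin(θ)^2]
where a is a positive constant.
ds^2 = g_{ij} dx^i dx^j; only the non-zero components contribute.
ds^2 = a^2 dθ^2 + a^2*sin(θ)^2 dφ^2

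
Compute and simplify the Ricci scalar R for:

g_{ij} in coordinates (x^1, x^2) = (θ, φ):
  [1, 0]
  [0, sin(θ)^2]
Non-zero Christoffel symbols (Γ^k_{ij} = Γ^k_{ji}):
Γ^θ_{φ φ} = -sin(2*θ)/2
Γ^φ_{θ φ} = 1/tan(θ)
Ricci tensor (R_{ij} = R^k_{ikj}): R_{θθ} = 1, R_{θφ} = 0, R_{φφ} = sin(θ)^2
Inverse metric: g^{θθ} = 1, g^{φφ} = 1/sin(θ)^2
R = g^{ij} R_{ij} = (1)(1) + (1/sin(θ)^2)(sin(θ)^2) = 2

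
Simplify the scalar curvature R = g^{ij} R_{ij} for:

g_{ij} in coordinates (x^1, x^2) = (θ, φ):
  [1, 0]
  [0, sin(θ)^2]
Non-zero Christoffel symbols (Γ^k_{ij} = Γ^k_{ji}):
Γ^θ_{φ φ} = -sin(2*θ)/2
Γ^φ_{θ φ} = 1/tan(θ)
Ricci tensor (R_{ij} = R^k_{ikj}): R_{θθ} = 1, R_{θφ} = 0, R_{φφ} = sin(θ)^2
Inverse metric: g^{θθ} = 1, g^{φφ} = 1/sin(θ)^2
R = g^{ij} R_{ij} = (1)(1) + (1/sin(θ)^2)(sin(θ)^2) = 2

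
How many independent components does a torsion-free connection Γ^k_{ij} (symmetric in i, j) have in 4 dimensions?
Γ^k_{ij} has n choices for the upper index and n(n+1)/2 independent symmetric lower index pairs.
Total = 4 × 4×5/2 = 4 × 10 = 40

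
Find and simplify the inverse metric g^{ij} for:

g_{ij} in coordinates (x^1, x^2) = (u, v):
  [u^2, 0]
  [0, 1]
The metric is diagonal, so g^{ij} is diagonal with entries 1/g_{ii}: diag(1/(u^2), 1).
g^{ij}:
  [1/u^2, 0]
  [0, 1]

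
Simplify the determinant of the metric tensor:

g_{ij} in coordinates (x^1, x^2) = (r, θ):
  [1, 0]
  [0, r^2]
For a 2×2 metric: det(g) = g_{11}·g_{22} - g_{12}·g_{21}
= (1)·(r^2) - (0)·(0)
= r^2 - 0
det(g) = r^2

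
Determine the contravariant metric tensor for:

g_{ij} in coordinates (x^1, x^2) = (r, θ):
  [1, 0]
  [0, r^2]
The metric is diagonal, so g^{ij} is diagonal with entries 1/g_{ii}: diag(1, 1/(r^2)).
g^{ij}:
  [1, 0]
  [0, 1/r^2]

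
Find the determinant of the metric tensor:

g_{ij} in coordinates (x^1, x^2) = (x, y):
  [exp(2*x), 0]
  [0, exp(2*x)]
For a 2×2 metric: det(g) = g_{11}·g_{22} - g_{12}·g_{21}
= (exp(2*x))·(exp(2*x)) - (0)·(0)
= exp(4*x) - 0
det(g) = exp(4*x)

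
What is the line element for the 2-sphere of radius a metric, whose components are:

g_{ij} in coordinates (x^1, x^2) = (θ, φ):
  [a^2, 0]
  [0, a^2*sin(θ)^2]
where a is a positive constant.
ds^2 = g_{ij} dx^i dx^j; only the non-zero components contribute.
ds^2 = a^2 dθ^2 + a^2*sin(θ)^2 dφ^2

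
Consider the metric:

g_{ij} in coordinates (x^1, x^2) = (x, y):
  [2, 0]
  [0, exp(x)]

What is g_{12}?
With x^1 = x, x^2 = y, g_{12} = g_{xy} is the row-1, column-2 entry of the matrix.
g_{12} = 0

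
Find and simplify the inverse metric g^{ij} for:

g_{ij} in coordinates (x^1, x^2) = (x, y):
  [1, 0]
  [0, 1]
The metric is diagonal, so g^{ij} is diagonal with entries 1/g_{ii}: diag(1, 1).
g^{ij}:
  [1, 0]
  [0, 1]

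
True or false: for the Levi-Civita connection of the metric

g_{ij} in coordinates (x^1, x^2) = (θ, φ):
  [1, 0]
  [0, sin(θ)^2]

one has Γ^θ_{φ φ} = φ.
Γ^θ_{φ φ} = (1/2) g^{θθ} (∂_φ g_{θφ} + ∂_φ g_{θφ} - ∂_θ g_{φφ}) = (1/2)(1)((0) + (0) - (sin(2*θ))) = -sin(2*θ)/2
This differs from the proposed value φ.
False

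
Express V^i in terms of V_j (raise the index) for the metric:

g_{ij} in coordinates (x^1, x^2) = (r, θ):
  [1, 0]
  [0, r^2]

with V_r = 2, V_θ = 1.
Inverse metric (diagonal): g^{rr} = 1, g^{θθ} = 1/r^2
V^i = g^{ij} V_j:
V^r = (1)(2) + (0)(1) = 2
V^θ = (0)(2) + (1/r^2)(1) = 1/r^2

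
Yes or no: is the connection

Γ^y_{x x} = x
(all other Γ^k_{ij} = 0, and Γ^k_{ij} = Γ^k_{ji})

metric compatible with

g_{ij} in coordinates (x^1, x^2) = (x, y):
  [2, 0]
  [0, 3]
Using ∇_k g_{ij} = ∂_k g_{ij} - Γ^m_{ki} g_{mj} - Γ^m_{kj} g_{im}:
∇_x g_{xy} = (0) - (3*x) - (0) = -3*x ≠ 0
So the connection is not metric compatible (it is not the Levi-Civita connection).
No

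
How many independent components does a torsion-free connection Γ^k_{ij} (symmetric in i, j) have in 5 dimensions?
Γ^k_{ij} has n choices for the upper index and n(n+1)/2 independent symmetric lower index pairs.
Total = 5 × 5×6/2 = 5 × 15 = 75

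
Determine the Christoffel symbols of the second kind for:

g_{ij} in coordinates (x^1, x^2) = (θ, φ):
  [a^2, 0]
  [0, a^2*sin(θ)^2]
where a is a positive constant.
Using Γ^k_{ij} = (1/2) g^{km} (∂_i g_{mj} + ∂_j g_{mi} - ∂_m g_{ij}); the metric is diagonal, so only the m = k term contributes.
Non-zero symbols (using the symmetry Γ^k_{ij} = Γ^k_{ji}):
Γ^θ_{φ φ} = (1/2) g^{θθ} (∂_φ g_{θφ} + ∂_φ g_{θφ} - ∂_θ g_{φφ}) = (1/2)(1/a^2)((0) + (0) - (a^2*sin(2*θ))) = -sin(2*θ)/2
Γ^φ_{θ φ} = (1/2) g^{φφ} (∂_θ g_{φφ} + ∂_φ g_{φθ} - ∂_φ g_{θφ}) = (1/2)(1/(a^2*sin(θ)^2))((a^2*sin(2*θ)) + (0) - (0)) = 1/tan(θ)
All other Christoffel symbols are zero.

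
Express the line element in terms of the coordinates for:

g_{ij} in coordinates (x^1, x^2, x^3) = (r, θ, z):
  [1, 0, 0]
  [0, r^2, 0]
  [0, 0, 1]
ds^2 = g_{ij} dx^i dx^j; only the non-zero components contribute.
ds^2 = dr^2 + r^2 dθ^2 + dz^2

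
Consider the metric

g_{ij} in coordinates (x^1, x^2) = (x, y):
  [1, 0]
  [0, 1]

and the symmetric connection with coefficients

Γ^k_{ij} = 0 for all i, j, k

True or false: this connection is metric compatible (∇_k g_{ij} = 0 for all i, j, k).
Using ∇_k g_{ij} = ∂_k g_{ij} - Γ^m_{ki} g_{mj} - Γ^m_{kj} g_{im}:
e.g. ∇_y g_{xx} = (0) - (0) - (0) = 0
Every component ∇_k g_{ij} vanishes: the connection is metric compatible.
True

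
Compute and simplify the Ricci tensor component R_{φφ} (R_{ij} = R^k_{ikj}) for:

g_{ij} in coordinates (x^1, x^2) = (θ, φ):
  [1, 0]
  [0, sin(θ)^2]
Non-zero Christoffel symbols (Γ^k_{ij} = Γ^k_{ji}):
Γ^θ_{φ φ} = -sin(2*θ)/2
Γ^φ_{θ φ} = 1/tan(θ)
R^θ_{φ θ φ} = ∂_θ Γ^θ_{φ φ} - ∂_φ Γ^θ_{φ θ} + Γ^θ_{θ m} Γ^m_{φ φ} - Γ^θ_{φ m} Γ^m_{φ θ}
  = (-cos(2*θ)) - (0) + (0) - (-cos(θ)^2) = sin(θ)^2
R^φ_{φ φ φ} = 0 (a repeated index in an antisymmetric pair)
R_{φφ} = R^θ_{φ θ φ} + R^φ_{φ φ φ} = (sin(θ)^2) + (0) = sin(θ)^2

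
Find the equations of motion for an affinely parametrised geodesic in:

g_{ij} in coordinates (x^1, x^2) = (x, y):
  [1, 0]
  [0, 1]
Geodesic equation: d^2x^k/dλ^2 + Γ^k_{ij} (dx^i/dλ)(dx^j/dλ) = 0.
All Christoffel symbols vanish, so the geodesics are straight lines:
d^2x/dλ^2 = 0
d^2y/dλ^2 = 0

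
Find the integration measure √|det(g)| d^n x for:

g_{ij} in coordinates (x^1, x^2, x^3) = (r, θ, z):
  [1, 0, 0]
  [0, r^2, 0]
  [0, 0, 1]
det(g) = r^2
√|det(g)| = r
Volume element: dV = r dr dθ dz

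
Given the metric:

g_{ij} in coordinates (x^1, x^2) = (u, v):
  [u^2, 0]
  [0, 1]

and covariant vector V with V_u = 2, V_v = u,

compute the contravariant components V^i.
Inverse metric (diagonal): g^{uu} = 1/u^2, g^{vv} = 1
V^i = g^{ij} V_j:
V^u = (1/u^2)(2) + (0)(u) = 2/u^2
V^v = (0)(2) + (1)(u) = u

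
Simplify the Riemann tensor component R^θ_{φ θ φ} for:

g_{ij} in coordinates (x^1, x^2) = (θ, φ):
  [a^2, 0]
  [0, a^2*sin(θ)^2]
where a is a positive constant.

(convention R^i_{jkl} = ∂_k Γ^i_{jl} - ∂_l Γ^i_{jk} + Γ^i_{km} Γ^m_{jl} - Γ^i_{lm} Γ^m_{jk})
Non-zero Christoffel symbols (Γ^k_{ij} = Γ^k_{ji}):
Γ^θ_{φ φ} = -sin(2*θ)/2
Γ^φ_{θ φ} = 1/tan(θ)
R^θ_{φ θ φ} = ∂_θ Γ^θ_{φ φ} - ∂_φ Γ^θ_{φ θ} + Γ^θ_{θ m} Γ^m_{φ φ} - Γ^θ_{φ m} Γ^m_{φ θ}
  = (-cos(2*θ)) - (0) + (0) - (-cos(θ)^2) = sin(θ)^2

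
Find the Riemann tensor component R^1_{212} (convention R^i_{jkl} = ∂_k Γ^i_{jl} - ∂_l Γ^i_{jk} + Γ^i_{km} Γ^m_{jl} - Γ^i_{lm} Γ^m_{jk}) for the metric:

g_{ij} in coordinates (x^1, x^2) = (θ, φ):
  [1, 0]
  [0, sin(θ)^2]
Non-zero Christoffel symbols (Γ^k_{ij} = Γ^k_{ji}):
Γ^θ_{φ φ} = -sin(2*θ)/2
Γ^φ_{θ φ} = 1/tan(θ)
R^θ_{φ θ φ} = ∂_θ Γ^θ_{φ φ} - ∂_φ Γ^θ_{φ θ} + Γ^θ_{θ m} Γ^m_{φ φ} - Γ^θ_{φ m} Γ^m_{φ θ}
  = (-cos(2*θ)) - (0) + (0) - (-cos(θ)^2) = sin(θ)^2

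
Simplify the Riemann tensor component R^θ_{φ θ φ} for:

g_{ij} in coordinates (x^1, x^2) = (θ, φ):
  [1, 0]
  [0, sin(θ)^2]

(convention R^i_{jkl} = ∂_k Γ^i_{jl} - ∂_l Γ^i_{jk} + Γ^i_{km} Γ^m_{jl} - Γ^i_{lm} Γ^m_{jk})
Non-zero Christoffel symbols (Γ^k_{ij} = Γ^k_{ji}):
Γ^θ_{φ φ} = -sin(2*θ)/2
Γ^φ_{θ φ} = 1/tan(θ)
R^θ_{φ θ φ} = ∂_θ Γ^θ_{φ φ} - ∂_φ Γ^θ_{φ θ} + Γ^θ_{θ m} Γ^m_{φ φ} - Γ^θ_{φ m} Γ^m_{φ θ}
  = (-cos(2*θ)) - (0) + (0) - (-cos(θ)^2) = sin(θ)^2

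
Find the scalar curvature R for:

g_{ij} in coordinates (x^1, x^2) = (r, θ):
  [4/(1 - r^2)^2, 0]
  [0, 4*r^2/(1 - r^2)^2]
Non-zero Christoffel symbols (Γ^k_{ij} = Γ^k_{ji}):
Γ^r_{r r} = 2*r/(1 - r^2)
Γ^r_{θ θ} = (r^3 + r)/(r^2 - 1)
Γ^θ_{r θ} = (-r^2 - 1)/(r^3 - r)
Ricci tensor (R_{ij} = R^k_{ikj}): R_{rr} = -4/(r^2 - 1)^2, R_{rθ} = 0, R_{θθ} = -4*r^2/(r^2 - 1)^2
Inverse metric: g^{rr} = (1 - r^2)^2/4, g^{θθ} = (1 - r^2)^2/(4*r^2)
R = g^{ij} R_{ij} = ((1 - r^2)^2/4)(-4/(r^2 - 1)^2) + ((1 - r^2)^2/(4*r^2))(-4*r^2/(r^2 - 1)^2) = -2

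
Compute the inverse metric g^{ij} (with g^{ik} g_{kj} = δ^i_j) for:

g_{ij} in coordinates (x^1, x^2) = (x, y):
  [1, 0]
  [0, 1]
The metric is diagonal, so g^{ij} is diagonal with entries 1/g_{ii}: diag(1, 1).
g^{ij}:
  [1, 0]
  [0, 1]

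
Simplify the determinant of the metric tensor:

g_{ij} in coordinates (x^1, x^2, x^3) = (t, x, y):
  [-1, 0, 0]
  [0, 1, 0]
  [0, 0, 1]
Diagonal metric: det(g) = g_{11}·g_{22}·g_{33}
= (-1)·(1)·(1)
det(g) = -1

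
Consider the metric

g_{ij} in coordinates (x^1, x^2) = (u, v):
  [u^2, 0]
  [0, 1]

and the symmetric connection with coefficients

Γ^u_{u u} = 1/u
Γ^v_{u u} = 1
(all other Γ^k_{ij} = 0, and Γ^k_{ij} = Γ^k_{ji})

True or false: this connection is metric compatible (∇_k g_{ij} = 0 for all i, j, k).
Using ∇_k g_{ij} = ∂_k g_{ij} - Γ^m_{ki} g_{mj} - Γ^m_{kj} g_{im}:
∇_u g_{uv} = (0) - (1) - (0) = -1 ≠ 0
So the connection is not metric compatible (it is not the Levi-Civita connection).
False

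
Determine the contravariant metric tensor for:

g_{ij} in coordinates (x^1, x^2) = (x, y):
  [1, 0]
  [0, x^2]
The metric is diagonal, so g^{ij} is diagonal with entries 1/g_{ii}: diag(1, 1/(x^2)).
g^{ij}:
  [1, 0]
  [0, 1/x^2]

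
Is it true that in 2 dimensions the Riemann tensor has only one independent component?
The number of independent components is n^2(n^2-1)/12 = 4·3/12 = 1 for n = 2 (e.g. R_{1212}).
Yes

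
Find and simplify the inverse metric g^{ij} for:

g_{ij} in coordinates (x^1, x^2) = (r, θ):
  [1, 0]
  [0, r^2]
The metric is diagonal, so g^{ij} is diagonal with entries 1/g_{ii}: diag(1, 1/(r^2)).
g^{ij}:
  [1, 0]
  [0, 1/r^2]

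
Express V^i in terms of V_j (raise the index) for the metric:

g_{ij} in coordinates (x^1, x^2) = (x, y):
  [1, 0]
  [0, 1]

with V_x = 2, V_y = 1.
Inverse metric (diagonal): g^{xx} = 1, g^{yy} = 1
V^i = g^{ij} V_j:
V^x = (1)(2) + (0)(1) = 2
V^y = (0)(2) + (1)(1) = 1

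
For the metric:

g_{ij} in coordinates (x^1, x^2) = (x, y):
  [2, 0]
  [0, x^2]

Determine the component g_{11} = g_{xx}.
With x^1 = x, x^2 = y, g_{11} = g_{xx} is the row-1, column-1 entry of the matrix.
g_{11} = 2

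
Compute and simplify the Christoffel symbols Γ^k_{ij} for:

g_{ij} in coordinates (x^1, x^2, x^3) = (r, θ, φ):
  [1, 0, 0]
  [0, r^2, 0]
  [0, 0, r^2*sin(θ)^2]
Using Γ^k_{ij} = (1/2) g^{km} (∂_i g_{mj} + ∂_j g_{mi} - ∂_m g_{ij}); the metric is diagonal, so only the m = k term contributes.
Non-zero symbols (using the symmetry Γ^k_{ij} = Γ^k_{ji}):
Γ^r_{θ θ} = (1/2) g^{rr} (∂_θ g_{rθ} + ∂_θ g_{rθ} - ∂_r g_{θθ}) = (1/2)(1)((0) + (0) - (2*r)) = -r
Γ^r_{φ φ} = (1/2) g^{rr} (∂_φ g_{rφ} + ∂_φ g_{rφ} - ∂_r g_{φφ}) = (1/2)(1)((0) + (0) - (2*r*sin(θ)^2)) = -r*sin(θ)^2
Γ^θ_{r θ} = (1/2) g^{θθ} (∂_r g_{θθ} + ∂_θ g_{θr} - ∂_θ g_{rθ}) = (1/2)(1/r^2)((2*r) + (0) - (0)) = 1/r
Γ^θ_{φ φ} = (1/2) g^{θθ} (∂_φ g_{θφ} + ∂_φ g_{θφ} - ∂_θ g_{φφ}) = (1/2)(1/r^2)((0) + (0) - (r^2*sin(2*θ))) = -sin(2*θ)/2
Γ^φ_{r φ} = (1/2) g^{φφ} (∂_r g_{φφ} + ∂_φ g_{φr} - ∂_φ g_{rφ}) = (1/2)(1/(r^2*sin(θ)^2))((2*r*sin(θ)^2) + (0) - (0)) = 1/r
Γ^φ_{θ φ} = (1/2) g^{φφ} (∂_θ g_{φφ} + ∂_φ g_{φθ} - ∂_φ g_{θφ}) = (1/2)(1/(r^2*sin(θ)^2))((r^2*sin(2*θ)) + (0) - (0)) = 1/tan(θ)
All other Christoffel symbols are zero.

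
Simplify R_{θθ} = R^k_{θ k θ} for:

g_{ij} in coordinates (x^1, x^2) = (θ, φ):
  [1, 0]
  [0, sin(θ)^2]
Non-zero Christoffel symbols (Γ^k_{ij} = Γ^k_{ji}):
Γ^θ_{φ φ} = -sin(2*θ)/2
Γ^φ_{θ φ} = 1/tan(θ)
R^θ_{θ θ θ} = 0 (a repeated index in an antisymmetric pair)
R^φ_{θ φ θ} = ∂_φ Γ^φ_{θ θ} - ∂_θ Γ^φ_{θ φ} + Γ^φ_{φ m} Γ^m_{θ θ} - Γ^φ_{θ m} Γ^m_{θ φ}
  = (0) - (-1/sin(θ)^2) + (0) - (1/tan(θ)^2) = 1
R_{θθ} = R^θ_{θ θ θ} + R^φ_{θ φ θ} = (0) + (1) = 1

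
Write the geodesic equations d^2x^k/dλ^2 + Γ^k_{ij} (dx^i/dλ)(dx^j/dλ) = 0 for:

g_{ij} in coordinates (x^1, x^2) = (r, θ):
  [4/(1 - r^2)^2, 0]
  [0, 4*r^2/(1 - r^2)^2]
Geodesic equation: d^2x^k/dλ^2 + Γ^k_{ij} (dx^i/dλ)(dx^j/dλ) = 0.
Non-zero Christoffel symbols:
Γ^r_{r r} = 2*r/(1 - r^2)
Γ^r_{θ θ} = (r^3 + r)/(r^2 - 1)
Γ^θ_{r θ} = (-r^2 - 1)/(r^3 - r)
Substituting (the symmetric pair Γ^k_{ij}, Γ^k_{ji} combines into a factor 2):
d^2r/dλ^2 + (2*r/(1 - r^2)) (dr/dλ)^2 + ((r^3 + r)/(r^2 - 1)) (dθ/dλ)^2 = 0
d^2θ/dλ^2 + ((-2*r^2 - 2)/(r^3 - r)) (dr/dλ)(dθ/dλ) = 0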